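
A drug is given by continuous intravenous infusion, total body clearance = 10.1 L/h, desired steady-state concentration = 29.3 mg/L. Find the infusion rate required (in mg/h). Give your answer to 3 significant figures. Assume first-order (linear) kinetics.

At steady state, infusion rate R₀ = Css × CL = 29.3 × 10.10 = 295.9 mg/h

296 mg/h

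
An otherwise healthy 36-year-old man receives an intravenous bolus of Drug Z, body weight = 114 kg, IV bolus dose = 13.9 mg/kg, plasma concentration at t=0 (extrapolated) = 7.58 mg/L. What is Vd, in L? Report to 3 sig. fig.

Dose = 13.9 × 114 = 1585 mg
Vd = Dose / C₀ = 1585 / 7.58 = 209.1 L

209 L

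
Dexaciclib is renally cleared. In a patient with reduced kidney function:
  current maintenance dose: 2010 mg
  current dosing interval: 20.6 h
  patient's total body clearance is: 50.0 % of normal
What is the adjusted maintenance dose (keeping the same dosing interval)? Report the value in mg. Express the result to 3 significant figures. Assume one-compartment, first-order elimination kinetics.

To keep the same average steady-state level, dosing rate must scale with clearance.
CL ratio = 50.0 / 100 = 0.5000
New dose (same interval) = 2010 × 0.5000 = 1005 mg

1010 mg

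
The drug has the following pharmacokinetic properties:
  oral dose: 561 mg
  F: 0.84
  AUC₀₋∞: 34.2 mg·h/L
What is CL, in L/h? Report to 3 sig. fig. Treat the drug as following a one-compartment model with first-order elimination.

13.8 L/h

CL = F·Dose / AUC = 0.84 × 561 / 34.2 = 13.78 L/h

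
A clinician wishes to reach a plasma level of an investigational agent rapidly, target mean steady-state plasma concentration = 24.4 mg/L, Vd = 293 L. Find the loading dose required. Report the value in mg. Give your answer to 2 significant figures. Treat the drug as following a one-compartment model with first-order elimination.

LD = Css × Vd = 24.4 × 293 = 7149 mg

7100 mg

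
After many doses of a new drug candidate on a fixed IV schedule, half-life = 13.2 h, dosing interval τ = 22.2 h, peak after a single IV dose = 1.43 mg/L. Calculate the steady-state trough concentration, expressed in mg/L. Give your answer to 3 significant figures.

k = ln2 / t½ = 0.693147 / 13.2 = 0.05251 h⁻¹
e^(−kτ) = e^(−0.05251 × 22.2) = 0.3117
Accumulation ratio R = 1 / (1 − e^(−kτ)) = 1 / (1 − 0.3117) = 1.453
Steady-state trough = C₀ × R × e^(−kτ) = 1.43 × 1.453 × 0.3117 = 0.6476 mg/L

0.648 mg/L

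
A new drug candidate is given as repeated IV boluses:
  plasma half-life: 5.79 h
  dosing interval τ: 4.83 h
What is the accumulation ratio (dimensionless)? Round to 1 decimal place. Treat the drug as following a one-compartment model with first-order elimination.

2.3

k = ln2 / t½ = 0.693147 / 5.79 = 0.1197 h⁻¹
e^(−kτ) = e^(−0.1197 × 4.83) = 0.5609
Accumulation ratio R = 1 / (1 − e^(−kτ)) = 1 / (1 − 0.5609) = 2.277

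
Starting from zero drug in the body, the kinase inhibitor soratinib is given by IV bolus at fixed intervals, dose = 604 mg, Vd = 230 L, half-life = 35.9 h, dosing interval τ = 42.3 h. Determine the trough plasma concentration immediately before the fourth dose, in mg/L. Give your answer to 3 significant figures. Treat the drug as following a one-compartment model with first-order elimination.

1.90 mg/L

C₀ per dose = Dose / Vd = 604 / 230 = 2.626 mg/L
k = ln2 / t½ = 0.693147 / 35.9 = 0.01931 h⁻¹
Fraction remaining after one interval: r = e^(−kτ) = e^(−0.01931 × 42.3) = 0.4418
Before dose 4, 3 doses have been given (aged 1τ, 2τ, 3τ).
C_trough = C₀ × (r + r² + … + r^3) = C₀ × r(1−r^3)/(1−r)
        = 2.626 × 0.4418 × (1 − 0.08623) / (1 − 0.4418) = 1.899 mg/L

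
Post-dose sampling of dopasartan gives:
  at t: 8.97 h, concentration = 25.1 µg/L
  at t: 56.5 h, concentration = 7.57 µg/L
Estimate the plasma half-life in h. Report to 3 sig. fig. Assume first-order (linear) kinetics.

27.5 h

k = ln(C₁/C₂) / (t₂ − t₁) = ln(25.1/7.57) / (56.5 − 8.97)
  = 1.199 / 47.53 = 0.02523 h⁻¹
t½ = ln2 / k = 0.693147 / 0.02523 = 27.47 h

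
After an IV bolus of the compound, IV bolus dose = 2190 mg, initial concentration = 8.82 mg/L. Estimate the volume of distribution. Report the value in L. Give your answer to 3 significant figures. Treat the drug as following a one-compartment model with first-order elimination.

248 L

Vd = Dose / C₀ = 2190 / 8.82 = 248.3 L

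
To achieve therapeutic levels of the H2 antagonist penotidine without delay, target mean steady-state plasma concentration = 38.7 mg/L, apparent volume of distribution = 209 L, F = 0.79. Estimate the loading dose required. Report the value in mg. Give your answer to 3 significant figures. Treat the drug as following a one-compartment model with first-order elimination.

10200 mg

LD = Css × Vd / F = 38.7 × 209 / 0.79 = 10240 mg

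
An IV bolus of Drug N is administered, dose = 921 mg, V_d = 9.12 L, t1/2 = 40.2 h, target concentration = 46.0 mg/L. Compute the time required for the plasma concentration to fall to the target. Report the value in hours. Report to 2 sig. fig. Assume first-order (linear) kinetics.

46 h

C₀ = Dose / Vd = 921.0 / 9.12 = 101.0 mg/L
k = ln2 / t½ = 0.693147 / 40.2 = 0.01724 h⁻¹
t = ln(C₀ / C) / k = ln(101.0 / 46.0) / 0.01724
  = ln(2.196) / 0.01724 = 0.7866 / 0.01724 = 45.63 h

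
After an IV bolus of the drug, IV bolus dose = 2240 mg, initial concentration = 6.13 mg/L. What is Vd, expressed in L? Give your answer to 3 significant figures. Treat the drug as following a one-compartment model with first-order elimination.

Vd = Dose / C₀ = 2240 / 6.13 = 365.4 L

365 L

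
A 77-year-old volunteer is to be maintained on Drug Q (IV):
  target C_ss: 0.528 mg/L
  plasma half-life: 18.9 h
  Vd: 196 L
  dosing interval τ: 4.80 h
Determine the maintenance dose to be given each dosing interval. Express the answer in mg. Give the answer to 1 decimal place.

18.2 mg

k = ln2 / t½ = 0.693147 / 18.9 = 0.03667 h⁻¹
CL = k × Vd = 0.03667 × 196 = 7.187 L/h
At steady state, Dose/τ = Css × CL.
Dose = Css × CL × τ = 0.528 × 7.187 × 4.80 = 18.21 mg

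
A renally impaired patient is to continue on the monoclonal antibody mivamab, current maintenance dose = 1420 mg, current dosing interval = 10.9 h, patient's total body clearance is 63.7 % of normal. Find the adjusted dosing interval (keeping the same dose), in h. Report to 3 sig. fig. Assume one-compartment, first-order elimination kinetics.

17.1 h

To keep the same average steady-state level, dosing rate must scale with clearance.
CL ratio = 63.7 / 100 = 0.6370
New interval (same dose) = 10.9 / 0.6370 = 17.11 h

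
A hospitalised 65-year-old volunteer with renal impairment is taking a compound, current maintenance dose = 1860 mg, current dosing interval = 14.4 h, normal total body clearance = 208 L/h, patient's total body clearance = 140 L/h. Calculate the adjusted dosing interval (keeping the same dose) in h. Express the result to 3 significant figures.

21.4 h

To keep the same average steady-state level, dosing rate must scale with clearance.
CL ratio = 140 / 208 = 0.6731
New interval (same dose) = 14.4 / 0.6731 = 21.39 h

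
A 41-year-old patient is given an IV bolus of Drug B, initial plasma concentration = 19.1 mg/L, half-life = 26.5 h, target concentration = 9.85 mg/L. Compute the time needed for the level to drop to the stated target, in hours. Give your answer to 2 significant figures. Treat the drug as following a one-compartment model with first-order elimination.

25 h

k = ln2 / t½ = 0.693147 / 26.5 = 0.02616 h⁻¹
t = ln(C₀ / C) / k = ln(19.10 / 9.85) / 0.02616
  = ln(1.939) / 0.02616 = 0.6622 / 0.02616 = 25.31 h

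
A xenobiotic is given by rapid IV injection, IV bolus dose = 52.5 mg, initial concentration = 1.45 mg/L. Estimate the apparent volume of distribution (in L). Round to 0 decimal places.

Vd = Dose / C₀ = 52.50 / 1.45 = 36.21 L

36 L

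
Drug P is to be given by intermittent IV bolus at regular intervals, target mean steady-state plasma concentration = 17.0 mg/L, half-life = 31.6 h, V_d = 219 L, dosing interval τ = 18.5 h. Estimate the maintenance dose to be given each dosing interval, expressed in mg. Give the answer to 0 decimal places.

1511 mg

k = ln2 / t½ = 0.693147 / 31.6 = 0.02194 h⁻¹
CL = k × Vd = 0.02194 × 219 = 4.805 L/h
At steady state, Dose/τ = Css × CL.
Dose = Css × CL × τ = 17.0 × 4.805 × 18.5 = 1511 mg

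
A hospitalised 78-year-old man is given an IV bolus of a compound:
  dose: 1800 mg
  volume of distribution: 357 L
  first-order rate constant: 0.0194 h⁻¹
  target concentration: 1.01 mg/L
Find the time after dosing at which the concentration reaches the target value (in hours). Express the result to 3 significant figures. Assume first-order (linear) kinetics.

82.9 h

C₀ = Dose / Vd = 1800 / 357 = 5.042 mg/L
t = ln(C₀ / C) / k = ln(5.042 / 1.01) / 0.01940
  = ln(4.992) / 0.01940 = 1.608 / 0.01940 = 82.89 h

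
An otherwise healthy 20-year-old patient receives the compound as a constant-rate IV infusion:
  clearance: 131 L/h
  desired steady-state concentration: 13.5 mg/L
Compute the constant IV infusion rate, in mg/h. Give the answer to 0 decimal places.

1769 mg/h

At steady state, infusion rate R₀ = Css × CL = 13.5 × 131.0 = 1769 mg/h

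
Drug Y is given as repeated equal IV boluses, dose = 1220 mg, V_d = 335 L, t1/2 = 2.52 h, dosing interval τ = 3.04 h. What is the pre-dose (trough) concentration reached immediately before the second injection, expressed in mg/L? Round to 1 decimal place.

C₀ per dose = Dose / Vd = 1220 / 335 = 3.642 mg/L
k = ln2 / t½ = 0.693147 / 2.52 = 0.2751 h⁻¹
Fraction remaining after one interval: r = e^(−kτ) = e^(−0.2751 × 3.04) = 0.4333
Before dose 2, 1 dose has been given (aged 1τ).
C_trough = C₀ × r = 3.642 × 0.4333 = 1.578 mg/L

1.6 mg/L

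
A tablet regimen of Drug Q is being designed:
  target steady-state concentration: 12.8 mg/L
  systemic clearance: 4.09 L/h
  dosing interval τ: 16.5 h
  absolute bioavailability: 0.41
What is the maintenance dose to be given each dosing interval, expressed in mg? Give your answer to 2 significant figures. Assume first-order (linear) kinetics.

At steady state, F × (Dose/τ) = Css × CL.
Dose = Css × CL × τ / F = 12.8 × 4.090 × 16.5 / 0.41 = 2107 mg

2100 mg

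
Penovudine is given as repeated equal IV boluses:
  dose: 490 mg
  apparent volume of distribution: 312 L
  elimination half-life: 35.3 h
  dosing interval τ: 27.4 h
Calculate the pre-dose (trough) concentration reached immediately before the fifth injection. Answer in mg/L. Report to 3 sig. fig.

C₀ per dose = Dose / Vd = 490 / 312 = 1.571 mg/L
k = ln2 / t½ = 0.693147 / 35.3 = 0.01964 h⁻¹
Fraction remaining after one interval: r = e^(−kτ) = e^(−0.01964 × 27.4) = 0.5838
Before dose 5, 4 doses have been given (aged 1τ, 2τ, 3τ, 4τ).
C_trough = C₀ × (r + r² + … + r^4) = C₀ × r(1−r^4)/(1−r)
        = 1.571 × 0.5838 × (1 − 0.1162) / (1 − 0.5838) = 1.948 mg/L

1.95 mg/L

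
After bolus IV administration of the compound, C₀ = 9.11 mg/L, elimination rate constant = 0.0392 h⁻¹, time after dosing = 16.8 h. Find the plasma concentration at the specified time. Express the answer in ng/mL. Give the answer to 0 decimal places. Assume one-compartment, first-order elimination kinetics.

4715 ng/mL

C = C₀ · e^(−k·t) = 9.110 × e^(−0.03920 × 16.8)
  = 9.110 × 0.5176 = 4.715 mg/L
Convert: 4.715 mg/L × 1000 = 4715 ng/mL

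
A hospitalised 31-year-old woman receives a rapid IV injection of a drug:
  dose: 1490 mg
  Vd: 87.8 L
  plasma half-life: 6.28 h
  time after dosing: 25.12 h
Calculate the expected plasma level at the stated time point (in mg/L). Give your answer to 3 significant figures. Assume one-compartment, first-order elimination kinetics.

C₀ = Dose / Vd = 1490 / 87.8 = 16.97 mg/L
k = ln2 / t½ = 0.693147 / 6.28 = 0.1104 h⁻¹
t / t½ = 25.12 / 6.28 = 4 half-lives
C = C₀ × (1/2)^4 = 16.97 × 0.06250 = 1.061 mg/L

1.06 mg/L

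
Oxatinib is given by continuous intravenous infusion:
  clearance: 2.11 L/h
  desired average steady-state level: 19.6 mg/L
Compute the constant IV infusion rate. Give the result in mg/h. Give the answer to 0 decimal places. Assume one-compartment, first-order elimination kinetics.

41 mg/h

At steady state, infusion rate R₀ = Css × CL = 19.6 × 2.110 = 41.36 mg/h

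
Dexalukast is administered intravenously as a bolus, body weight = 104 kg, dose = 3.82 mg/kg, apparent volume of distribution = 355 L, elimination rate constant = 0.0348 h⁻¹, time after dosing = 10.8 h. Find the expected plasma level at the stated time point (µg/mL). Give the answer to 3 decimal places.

Total dose = 3.82 × 104 = 397.3 mg
C₀ = Dose / Vd = 397.3 / 355 = 1.119 mg/L
C = C₀ · e^(−k·t) = 1.119 × e^(−0.03480 × 10.8)
  = 1.119 × 0.6867 = 0.7684 mg/L
(0.7684 mg/L = 0.7684 µg/mL)

0.768 µg/mL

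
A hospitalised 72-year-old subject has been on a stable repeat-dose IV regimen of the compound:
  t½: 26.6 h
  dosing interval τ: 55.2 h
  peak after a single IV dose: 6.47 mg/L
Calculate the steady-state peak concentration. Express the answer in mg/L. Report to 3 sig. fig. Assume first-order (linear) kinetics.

k = ln2 / t½ = 0.693147 / 26.6 = 0.02606 h⁻¹
e^(−kτ) = e^(−0.02606 × 55.2) = 0.2373
Accumulation ratio R = 1 / (1 − e^(−kτ)) = 1 / (1 − 0.2373) = 1.311
Steady-state peak = C₀ × R = 6.47 × 1.311 = 8.482 mg/L

8.48 mg/L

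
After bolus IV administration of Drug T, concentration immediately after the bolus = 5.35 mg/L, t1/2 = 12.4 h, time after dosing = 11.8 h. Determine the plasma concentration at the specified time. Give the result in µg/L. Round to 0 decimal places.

2766 µg/L

k = ln2 / t½ = 0.693147 / 12.4 = 0.05590 h⁻¹
C = C₀ · e^(−k·t) = 5.350 × e^(−0.05590 × 11.8)
  = 5.350 × 0.5170 = 2.766 mg/L
Convert: 2.766 mg/L × 1000 = 2766 µg/L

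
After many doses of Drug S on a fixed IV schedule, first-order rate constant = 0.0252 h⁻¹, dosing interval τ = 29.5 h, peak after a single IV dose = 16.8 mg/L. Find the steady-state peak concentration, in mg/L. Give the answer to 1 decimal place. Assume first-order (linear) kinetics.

e^(−kτ) = e^(−0.02520 × 29.5) = 0.4755
Accumulation ratio R = 1 / (1 − e^(−kτ)) = 1 / (1 − 0.4755) = 1.907
Steady-state peak = C₀ × R = 16.8 × 1.907 = 32.04 mg/L

32.0 mg/L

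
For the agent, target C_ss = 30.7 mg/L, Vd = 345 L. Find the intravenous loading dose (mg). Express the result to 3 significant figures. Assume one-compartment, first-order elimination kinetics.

LD = Css × Vd = 30.7 × 345 = 10590 mg

10600 mg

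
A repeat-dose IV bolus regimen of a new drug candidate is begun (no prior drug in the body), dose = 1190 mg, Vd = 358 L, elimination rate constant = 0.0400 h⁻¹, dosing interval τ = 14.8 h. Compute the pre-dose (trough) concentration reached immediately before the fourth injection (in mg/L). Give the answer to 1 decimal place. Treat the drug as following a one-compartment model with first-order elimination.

3.4 mg/L

C₀ per dose = Dose / Vd = 1190 / 358 = 3.324 mg/L
Fraction remaining after one interval: r = e^(−kτ) = e^(−0.04000 × 14.8) = 0.5532
Before dose 4, 3 doses have been given (aged 1τ, 2τ, 3τ).
C_trough = C₀ × (r + r² + … + r^3) = C₀ × r(1−r^3)/(1−r)
        = 3.324 × 0.5532 × (1 − 0.1693) / (1 − 0.5532) = 3.419 mg/L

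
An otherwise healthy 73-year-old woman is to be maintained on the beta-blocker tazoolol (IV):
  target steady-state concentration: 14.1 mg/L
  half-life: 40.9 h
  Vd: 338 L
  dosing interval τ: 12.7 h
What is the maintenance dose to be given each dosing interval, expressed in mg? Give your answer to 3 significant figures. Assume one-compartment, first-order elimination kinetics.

1030 mg

k = ln2 / t½ = 0.693147 / 40.9 = 0.01695 h⁻¹
CL = k × Vd = 0.01695 × 338 = 5.729 L/h
At steady state, Dose/τ = Css × CL.
Dose = Css × CL × τ = 14.1 × 5.729 × 12.7 = 1026 mg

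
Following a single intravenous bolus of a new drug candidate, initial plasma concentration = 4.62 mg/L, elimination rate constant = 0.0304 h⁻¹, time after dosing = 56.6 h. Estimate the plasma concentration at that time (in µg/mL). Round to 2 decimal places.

C = C₀ · e^(−k·t) = 4.620 × e^(−0.03040 × 56.6)
  = 4.620 × 0.1790 = 0.8270 mg/L
(0.8270 mg/L = 0.8270 µg/mL)

0.83 µg/mL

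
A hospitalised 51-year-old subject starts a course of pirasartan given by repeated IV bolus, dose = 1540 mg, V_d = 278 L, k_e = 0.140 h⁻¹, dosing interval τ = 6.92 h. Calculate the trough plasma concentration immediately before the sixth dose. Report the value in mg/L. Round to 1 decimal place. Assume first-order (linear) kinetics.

3.4 mg/L

C₀ per dose = Dose / Vd = 1540 / 278 = 5.540 mg/L
Fraction remaining after one interval: r = e^(−kτ) = e^(−0.1400 × 6.92) = 0.3795
Before dose 6, 5 doses have been given (aged 1τ, 2τ, 3τ, 4τ, 5τ).
C_trough = C₀ × (r + r² + … + r^5) = C₀ × r(1−r^5)/(1−r)
        = 5.540 × 0.3795 × (1 − 0.007872) / (1 − 0.3795) = 3.362 mg/L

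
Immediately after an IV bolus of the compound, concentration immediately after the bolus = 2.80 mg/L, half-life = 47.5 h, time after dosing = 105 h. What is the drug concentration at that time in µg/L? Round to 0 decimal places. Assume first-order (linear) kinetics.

k = ln2 / t½ = 0.693147 / 47.5 = 0.01459 h⁻¹
C = C₀ · e^(−k·t) = 2.800 × e^(−0.01459 × 105)
  = 2.800 × 0.2161 = 0.6051 mg/L
Convert: 0.6051 mg/L × 1000 = 605.1 µg/L

605 µg/L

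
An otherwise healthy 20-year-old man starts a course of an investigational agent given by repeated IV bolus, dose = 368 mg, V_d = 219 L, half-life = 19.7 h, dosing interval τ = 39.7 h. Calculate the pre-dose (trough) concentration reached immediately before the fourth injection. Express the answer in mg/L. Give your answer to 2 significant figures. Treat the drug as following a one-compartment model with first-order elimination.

0.54 mg/L

C₀ per dose = Dose / Vd = 368 / 219 = 1.680 mg/L
k = ln2 / t½ = 0.693147 / 19.7 = 0.03519 h⁻¹
Fraction remaining after one interval: r = e^(−kτ) = e^(−0.03519 × 39.7) = 0.2473
Before dose 4, 3 doses have been given (aged 1τ, 2τ, 3τ).
C_trough = C₀ × (r + r² + … + r^3) = C₀ × r(1−r^3)/(1−r)
        = 1.680 × 0.2473 × (1 − 0.01512) / (1 − 0.2473) = 0.5436 mg/L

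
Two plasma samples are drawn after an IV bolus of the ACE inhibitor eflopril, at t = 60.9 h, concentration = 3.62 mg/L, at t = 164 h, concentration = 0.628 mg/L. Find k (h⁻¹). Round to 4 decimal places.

0.0170 h⁻¹

k = ln(C₁/C₂) / (t₂ − t₁) = ln(3.62/0.628) / (164 − 60.9)
  = 1.752 / 103.1 = 0.01699 h⁻¹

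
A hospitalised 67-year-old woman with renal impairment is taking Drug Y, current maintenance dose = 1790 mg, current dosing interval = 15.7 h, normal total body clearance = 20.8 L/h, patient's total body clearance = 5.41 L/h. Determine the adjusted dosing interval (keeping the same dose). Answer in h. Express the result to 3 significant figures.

To keep the same average steady-state level, dosing rate must scale with clearance.
CL ratio = 5.41 / 20.8 = 0.2601
New interval (same dose) = 15.7 / 0.2601 = 60.36 h

60.4 h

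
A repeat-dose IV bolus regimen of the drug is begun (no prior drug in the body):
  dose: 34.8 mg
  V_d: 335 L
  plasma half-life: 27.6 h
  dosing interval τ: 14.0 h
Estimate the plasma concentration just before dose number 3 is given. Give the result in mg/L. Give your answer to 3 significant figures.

0.125 mg/L

C₀ per dose = Dose / Vd = 34.8 / 335 = 0.1039 mg/L
k = ln2 / t½ = 0.693147 / 27.6 = 0.02511 h⁻¹
Fraction remaining after one interval: r = e^(−kτ) = e^(−0.02511 × 14.0) = 0.7036
Before dose 3, 2 doses have been given (aged 1τ, 2τ).
C_trough = C₀ × (r + r²) = 0.1039 × (0.7036 + 0.4951) = 0.1245 mg/L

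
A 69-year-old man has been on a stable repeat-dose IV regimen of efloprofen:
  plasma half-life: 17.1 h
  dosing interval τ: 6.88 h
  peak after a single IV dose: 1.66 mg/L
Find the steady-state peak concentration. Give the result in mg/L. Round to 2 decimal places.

6.82 mg/L

k = ln2 / t½ = 0.693147 / 17.1 = 0.04053 h⁻¹
e^(−kτ) = e^(−0.04053 × 6.88) = 0.7567
Accumulation ratio R = 1 / (1 − e^(−kτ)) = 1 / (1 − 0.7567) = 4.110
Steady-state peak = C₀ × R = 1.66 × 4.110 = 6.823 mg/L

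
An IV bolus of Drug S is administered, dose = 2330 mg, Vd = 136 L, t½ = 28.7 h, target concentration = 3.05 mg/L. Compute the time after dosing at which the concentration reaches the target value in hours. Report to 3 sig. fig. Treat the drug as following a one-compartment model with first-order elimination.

71.5 h

C₀ = Dose / Vd = 2330 / 136 = 17.13 mg/L
k = ln2 / t½ = 0.693147 / 28.7 = 0.02415 h⁻¹
t = ln(C₀ / C) / k = ln(17.13 / 3.05) / 0.02415
  = ln(5.616) / 0.02415 = 1.726 / 0.02415 = 71.47 h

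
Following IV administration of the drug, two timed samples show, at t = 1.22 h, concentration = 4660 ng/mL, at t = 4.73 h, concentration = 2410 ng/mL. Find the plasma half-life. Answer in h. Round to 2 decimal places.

k = ln(C₁/C₂) / (t₂ − t₁) = ln(4660/2410) / (4.73 − 1.22)
  = 0.6594 / 3.510 = 0.1879 h⁻¹
t½ = ln2 / k = 0.693147 / 0.1879 = 3.689 h

3.69 h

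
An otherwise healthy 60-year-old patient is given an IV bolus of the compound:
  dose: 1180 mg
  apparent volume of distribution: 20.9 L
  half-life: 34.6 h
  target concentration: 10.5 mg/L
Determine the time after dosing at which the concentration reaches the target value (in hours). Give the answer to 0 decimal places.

C₀ = Dose / Vd = 1180 / 20.9 = 56.46 mg/L
k = ln2 / t½ = 0.693147 / 34.6 = 0.02003 h⁻¹
t = ln(C₀ / C) / k = ln(56.46 / 10.5) / 0.02003
  = ln(5.377) / 0.02003 = 1.682 / 0.02003 = 83.97 h

84 h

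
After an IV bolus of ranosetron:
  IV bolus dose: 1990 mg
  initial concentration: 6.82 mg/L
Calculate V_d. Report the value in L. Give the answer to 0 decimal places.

Vd = Dose / C₀ = 1990 / 6.82 = 291.8 L

292 L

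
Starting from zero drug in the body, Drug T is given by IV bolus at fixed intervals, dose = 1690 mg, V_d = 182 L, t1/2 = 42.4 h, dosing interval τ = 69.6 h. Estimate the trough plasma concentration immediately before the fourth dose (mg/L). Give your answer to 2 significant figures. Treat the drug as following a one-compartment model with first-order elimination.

C₀ per dose = Dose / Vd = 1690 / 182 = 9.286 mg/L
k = ln2 / t½ = 0.693147 / 42.4 = 0.01635 h⁻¹
Fraction remaining after one interval: r = e^(−kτ) = e^(−0.01635 × 69.6) = 0.3205
Before dose 4, 3 doses have been given (aged 1τ, 2τ, 3τ).
C_trough = C₀ × (r + r² + … + r^3) = C₀ × r(1−r^3)/(1−r)
        = 9.286 × 0.3205 × (1 − 0.03292) / (1 − 0.3205) = 4.236 mg/L

4.2 mg/L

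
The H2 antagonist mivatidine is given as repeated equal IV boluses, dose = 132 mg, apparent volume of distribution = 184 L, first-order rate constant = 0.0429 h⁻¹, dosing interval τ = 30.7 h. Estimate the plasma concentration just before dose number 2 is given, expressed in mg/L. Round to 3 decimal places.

C₀ per dose = Dose / Vd = 132 / 184 = 0.7174 mg/L
Fraction remaining after one interval: r = e^(−kτ) = e^(−0.04290 × 30.7) = 0.2679
Before dose 2, 1 dose has been given (aged 1τ).
C_trough = C₀ × r = 0.7174 × 0.2679 = 0.1922 mg/L

0.192 mg/L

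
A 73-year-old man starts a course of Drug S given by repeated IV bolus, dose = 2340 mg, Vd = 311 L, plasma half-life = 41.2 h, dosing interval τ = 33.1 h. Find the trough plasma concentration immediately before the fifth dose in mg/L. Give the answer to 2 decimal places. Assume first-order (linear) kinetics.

9.01 mg/L

C₀ per dose = Dose / Vd = 2340 / 311 = 7.524 mg/L
k = ln2 / t½ = 0.693147 / 41.2 = 0.01682 h⁻¹
Fraction remaining after one interval: r = e^(−kτ) = e^(−0.01682 × 33.1) = 0.5731
Before dose 5, 4 doses have been given (aged 1τ, 2τ, 3τ, 4τ).
C_trough = C₀ × (r + r² + … + r^4) = C₀ × r(1−r^4)/(1−r)
        = 7.524 × 0.5731 × (1 − 0.1079) / (1 − 0.5731) = 9.011 mg/L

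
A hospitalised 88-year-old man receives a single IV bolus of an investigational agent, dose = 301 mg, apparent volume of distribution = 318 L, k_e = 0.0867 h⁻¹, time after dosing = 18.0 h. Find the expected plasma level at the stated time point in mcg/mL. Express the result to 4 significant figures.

C₀ = Dose / Vd = 301.0 / 318 = 0.9465 mg/L
C = C₀ · e^(−k·t) = 0.9465 × e^(−0.08670 × 18.0)
  = 0.9465 × 0.2100 = 0.1988 mg/L
(0.1988 mg/L = 0.1988 mcg/mL)

0.1988 mcg/mL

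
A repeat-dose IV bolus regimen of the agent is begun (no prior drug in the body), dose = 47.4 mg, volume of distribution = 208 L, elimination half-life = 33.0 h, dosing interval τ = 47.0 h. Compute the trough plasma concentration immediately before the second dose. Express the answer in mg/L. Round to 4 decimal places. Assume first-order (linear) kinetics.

C₀ per dose = Dose / Vd = 47.4 / 208 = 0.2279 mg/L
k = ln2 / t½ = 0.693147 / 33.0 = 0.02100 h⁻¹
Fraction remaining after one interval: r = e^(−kτ) = e^(−0.02100 × 47.0) = 0.3727
Before dose 2, 1 dose has been given (aged 1τ).
C_trough = C₀ × r = 0.2279 × 0.3727 = 0.08494 mg/L

0.0849 mg/L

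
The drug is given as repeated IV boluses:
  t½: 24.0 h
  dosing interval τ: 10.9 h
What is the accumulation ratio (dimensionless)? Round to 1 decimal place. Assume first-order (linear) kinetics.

3.7

k = ln2 / t½ = 0.693147 / 24.0 = 0.02888 h⁻¹
e^(−kτ) = e^(−0.02888 × 10.9) = 0.7299
Accumulation ratio R = 1 / (1 − e^(−kτ)) = 1 / (1 − 0.7299) = 3.702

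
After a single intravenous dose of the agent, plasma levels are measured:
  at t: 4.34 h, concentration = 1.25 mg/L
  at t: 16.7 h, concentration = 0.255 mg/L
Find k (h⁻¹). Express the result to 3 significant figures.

0.129 h⁻¹

k = ln(C₁/C₂) / (t₂ − t₁) = ln(1.25/0.255) / (16.7 − 4.34)
  = 1.590 / 12.36 = 0.1286 h⁻¹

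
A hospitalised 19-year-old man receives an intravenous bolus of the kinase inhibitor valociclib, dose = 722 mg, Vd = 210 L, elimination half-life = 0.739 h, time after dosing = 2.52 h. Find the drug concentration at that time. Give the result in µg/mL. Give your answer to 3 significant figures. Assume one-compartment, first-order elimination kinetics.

0.323 µg/mL

C₀ = Dose / Vd = 722.0 / 210 = 3.438 mg/L
k = ln2 / t½ = 0.693147 / 0.739 = 0.9380 h⁻¹
C = C₀ · e^(−k·t) = 3.438 × e^(−0.9380 × 2.52)
  = 3.438 × 0.09407 = 0.3234 mg/L
(0.3234 mg/L = 0.3234 µg/mL)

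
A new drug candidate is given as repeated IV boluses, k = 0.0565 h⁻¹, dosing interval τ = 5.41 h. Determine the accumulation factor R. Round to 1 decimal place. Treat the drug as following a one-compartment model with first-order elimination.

3.8

e^(−kτ) = e^(−0.05650 × 5.41) = 0.7366
Accumulation ratio R = 1 / (1 − e^(−kτ)) = 1 / (1 − 0.7366) = 3.797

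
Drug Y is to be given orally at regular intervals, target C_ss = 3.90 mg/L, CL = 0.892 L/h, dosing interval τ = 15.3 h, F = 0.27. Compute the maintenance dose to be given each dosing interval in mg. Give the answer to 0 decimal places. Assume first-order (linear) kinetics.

197 mg

At steady state, F × (Dose/τ) = Css × CL.
Dose = Css × CL × τ / F = 3.90 × 0.8920 × 15.3 / 0.27 = 197.1 mg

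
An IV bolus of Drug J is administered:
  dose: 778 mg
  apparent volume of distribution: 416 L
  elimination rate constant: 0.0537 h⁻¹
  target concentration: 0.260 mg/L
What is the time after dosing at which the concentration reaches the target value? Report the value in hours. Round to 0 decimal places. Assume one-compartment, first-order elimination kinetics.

37 h

C₀ = Dose / Vd = 778.0 / 416 = 1.870 mg/L
t = ln(C₀ / C) / k = ln(1.870 / 0.260) / 0.05370
  = ln(7.192) / 0.05370 = 1.973 / 0.05370 = 36.74 h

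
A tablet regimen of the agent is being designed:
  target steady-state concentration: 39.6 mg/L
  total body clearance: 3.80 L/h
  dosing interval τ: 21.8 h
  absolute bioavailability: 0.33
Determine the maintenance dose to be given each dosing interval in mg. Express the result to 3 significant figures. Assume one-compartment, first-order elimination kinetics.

At steady state, F × (Dose/τ) = Css × CL.
Dose = Css × CL × τ / F = 39.6 × 3.800 × 21.8 / 0.33 = 9941 mg

9940 mg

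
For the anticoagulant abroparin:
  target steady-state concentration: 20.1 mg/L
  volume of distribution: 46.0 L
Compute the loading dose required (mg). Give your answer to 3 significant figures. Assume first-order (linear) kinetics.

LD = Css × Vd = 20.1 × 46.0 = 924.6 mg

925 mg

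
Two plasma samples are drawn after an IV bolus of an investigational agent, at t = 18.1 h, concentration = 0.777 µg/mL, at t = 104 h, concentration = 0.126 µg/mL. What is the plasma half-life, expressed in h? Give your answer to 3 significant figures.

k = ln(C₁/C₂) / (t₂ − t₁) = ln(0.777/0.126) / (104 − 18.1)
  = 1.819 / 85.90 = 0.02118 h⁻¹
t½ = ln2 / k = 0.693147 / 0.02118 = 32.73 h

32.7 h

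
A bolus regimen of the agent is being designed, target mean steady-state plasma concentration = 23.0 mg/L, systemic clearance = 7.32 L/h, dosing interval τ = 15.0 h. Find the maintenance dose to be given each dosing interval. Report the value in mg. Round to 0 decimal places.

2525 mg

At steady state, Dose/τ = Css × CL.
Dose = Css × CL × τ = 23.0 × 7.320 × 15.0 = 2525 mg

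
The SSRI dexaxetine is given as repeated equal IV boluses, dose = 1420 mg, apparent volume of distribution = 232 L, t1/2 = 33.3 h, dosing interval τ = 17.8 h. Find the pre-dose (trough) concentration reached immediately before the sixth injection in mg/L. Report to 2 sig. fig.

12 mg/L

C₀ per dose = Dose / Vd = 1420 / 232 = 6.121 mg/L
k = ln2 / t½ = 0.693147 / 33.3 = 0.02082 h⁻¹
Fraction remaining after one interval: r = e^(−kτ) = e^(−0.02082 × 17.8) = 0.6903
Before dose 6, 5 doses have been given (aged 1τ, 2τ, 3τ, 4τ, 5τ).
C_trough = C₀ × (r + r² + … + r^5) = C₀ × r(1−r^5)/(1−r)
        = 6.121 × 0.6903 × (1 − 0.1567) / (1 − 0.6903) = 11.51 mg/L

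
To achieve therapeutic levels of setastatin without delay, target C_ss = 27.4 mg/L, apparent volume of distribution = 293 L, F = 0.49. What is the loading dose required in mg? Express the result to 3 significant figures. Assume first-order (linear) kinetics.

LD = Css × Vd / F = 27.4 × 293 / 0.49 = 16380 mg

16400 mg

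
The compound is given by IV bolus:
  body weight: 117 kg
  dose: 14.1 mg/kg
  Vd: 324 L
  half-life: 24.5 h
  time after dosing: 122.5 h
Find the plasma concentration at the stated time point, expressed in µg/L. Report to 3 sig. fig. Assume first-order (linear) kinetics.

Total dose = 14.1 × 117 = 1650 mg
C₀ = Dose / Vd = 1650 / 324 = 5.093 mg/L
k = ln2 / t½ = 0.693147 / 24.5 = 0.02829 h⁻¹
t / t½ = 122.5 / 24.5 = 5 half-lives
C = C₀ × (1/2)^5 = 5.093 × 0.03125 = 0.1592 mg/L
Convert: 0.1592 mg/L × 1000 = 159.2 µg/L

159 µg/L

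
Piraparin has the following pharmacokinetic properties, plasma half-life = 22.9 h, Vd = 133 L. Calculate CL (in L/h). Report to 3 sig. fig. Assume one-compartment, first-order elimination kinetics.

k = ln2 / t½ = 0.693147 / 22.9 = 0.03027 h⁻¹
CL = k × Vd = 0.03027 × 133 = 4.026 L/h

4.03 L/h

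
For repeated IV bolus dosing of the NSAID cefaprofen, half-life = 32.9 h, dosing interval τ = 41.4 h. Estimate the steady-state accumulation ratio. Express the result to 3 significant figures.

k = ln2 / t½ = 0.693147 / 32.9 = 0.02107 h⁻¹
e^(−kτ) = e^(−0.02107 × 41.4) = 0.4180
Accumulation ratio R = 1 / (1 − e^(−kτ)) = 1 / (1 − 0.4180) = 1.718

1.72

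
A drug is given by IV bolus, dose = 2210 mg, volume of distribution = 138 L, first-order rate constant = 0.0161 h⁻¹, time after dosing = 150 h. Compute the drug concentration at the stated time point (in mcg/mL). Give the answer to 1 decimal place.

1.4 mcg/mL

C₀ = Dose / Vd = 2210 / 138 = 16.01 mg/L
C = C₀ · e^(−k·t) = 16.01 × e^(−0.01610 × 150)
  = 16.01 × 0.08937 = 1.431 mg/L
(1.431 mg/L = 1.431 mcg/mL)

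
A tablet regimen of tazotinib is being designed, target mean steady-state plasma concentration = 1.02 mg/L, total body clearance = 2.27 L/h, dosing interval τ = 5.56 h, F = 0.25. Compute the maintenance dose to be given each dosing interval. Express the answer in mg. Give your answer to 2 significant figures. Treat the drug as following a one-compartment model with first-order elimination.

At steady state, F × (Dose/τ) = Css × CL.
Dose = Css × CL × τ / F = 1.02 × 2.270 × 5.56 / 0.25 = 51.49 mg

51 mg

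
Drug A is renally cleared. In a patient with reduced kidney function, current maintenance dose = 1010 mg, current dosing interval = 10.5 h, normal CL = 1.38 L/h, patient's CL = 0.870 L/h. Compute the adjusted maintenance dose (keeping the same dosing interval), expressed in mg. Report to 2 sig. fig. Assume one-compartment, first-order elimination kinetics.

640 mg

To keep the same average steady-state level, dosing rate must scale with clearance.
CL ratio = 0.870 / 1.38 = 0.6304
New dose (same interval) = 1010 × 0.6304 = 636.7 mg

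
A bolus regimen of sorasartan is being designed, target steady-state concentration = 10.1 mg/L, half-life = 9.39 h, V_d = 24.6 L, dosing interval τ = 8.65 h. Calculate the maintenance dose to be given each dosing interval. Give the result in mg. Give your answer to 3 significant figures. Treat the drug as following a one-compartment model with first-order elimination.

k = ln2 / t½ = 0.693147 / 9.39 = 0.07382 h⁻¹
CL = k × Vd = 0.07382 × 24.6 = 1.816 L/h
At steady state, Dose/τ = Css × CL.
Dose = Css × CL × τ = 10.1 × 1.816 × 8.65 = 158.7 mg

159 mg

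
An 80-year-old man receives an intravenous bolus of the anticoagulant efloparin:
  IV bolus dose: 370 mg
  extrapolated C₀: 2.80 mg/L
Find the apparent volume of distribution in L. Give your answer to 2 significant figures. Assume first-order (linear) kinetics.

130 L

Vd = Dose / C₀ = 370.0 / 2.80 = 132.1 L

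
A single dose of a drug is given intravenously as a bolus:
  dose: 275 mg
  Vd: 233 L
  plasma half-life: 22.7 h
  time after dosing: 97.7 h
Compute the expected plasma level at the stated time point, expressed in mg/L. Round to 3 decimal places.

0.060 mg/L

C₀ = Dose / Vd = 275.0 / 233 = 1.180 mg/L
k = ln2 / t½ = 0.693147 / 22.7 = 0.03054 h⁻¹
C = C₀ · e^(−k·t) = 1.180 × e^(−0.03054 × 97.7)
  = 1.180 × 0.05060 = 0.05971 mg/L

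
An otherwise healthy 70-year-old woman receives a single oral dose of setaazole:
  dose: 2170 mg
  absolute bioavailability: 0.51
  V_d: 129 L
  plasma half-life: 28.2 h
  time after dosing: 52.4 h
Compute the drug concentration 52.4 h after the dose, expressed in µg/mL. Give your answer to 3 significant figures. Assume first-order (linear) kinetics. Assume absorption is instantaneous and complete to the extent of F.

2.37 µg/mL

Amount reaching circulation = F × Dose = 0.51 × 2170 = 1107 mg
C₀ = F·Dose / Vd = 1107 / 129 = 8.581 mg/L
k = ln2 / t½ = 0.693147 / 28.2 = 0.02458 h⁻¹
C = C₀ · e^(−k·t) = 8.581 × e^(−0.02458 × 52.4)
  = 8.581 × 0.2758 = 2.367 mg/L
(2.367 mg/L = 2.367 µg/mL)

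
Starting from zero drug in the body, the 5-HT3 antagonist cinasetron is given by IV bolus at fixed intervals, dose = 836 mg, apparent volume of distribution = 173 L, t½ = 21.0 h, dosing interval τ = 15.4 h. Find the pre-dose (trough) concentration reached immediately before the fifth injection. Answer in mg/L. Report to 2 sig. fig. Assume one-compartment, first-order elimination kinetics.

C₀ per dose = Dose / Vd = 836 / 173 = 4.832 mg/L
k = ln2 / t½ = 0.693147 / 21.0 = 0.03301 h⁻¹
Fraction remaining after one interval: r = e^(−kτ) = e^(−0.03301 × 15.4) = 0.6015
Before dose 5, 4 doses have been given (aged 1τ, 2τ, 3τ, 4τ).
C_trough = C₀ × (r + r² + … + r^4) = C₀ × r(1−r^4)/(1−r)
        = 4.832 × 0.6015 × (1 − 0.1309) / (1 − 0.6015) = 6.339 mg/L

6.3 mg/L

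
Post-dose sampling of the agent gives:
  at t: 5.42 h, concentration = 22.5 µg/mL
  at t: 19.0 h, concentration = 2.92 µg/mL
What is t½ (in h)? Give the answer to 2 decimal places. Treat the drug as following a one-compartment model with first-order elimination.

4.61 h

k = ln(C₁/C₂) / (t₂ − t₁) = ln(22.5/2.92) / (19.0 − 5.42)
  = 2.042 / 13.58 = 0.1504 h⁻¹
t½ = ln2 / k = 0.693147 / 0.1504 = 4.609 h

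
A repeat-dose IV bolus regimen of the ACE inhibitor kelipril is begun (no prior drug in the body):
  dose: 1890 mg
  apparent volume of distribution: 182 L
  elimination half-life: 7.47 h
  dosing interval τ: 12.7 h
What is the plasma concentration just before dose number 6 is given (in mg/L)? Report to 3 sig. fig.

C₀ per dose = Dose / Vd = 1890 / 182 = 10.38 mg/L
k = ln2 / t½ = 0.693147 / 7.47 = 0.09279 h⁻¹
Fraction remaining after one interval: r = e^(−kτ) = e^(−0.09279 × 12.7) = 0.3078
Before dose 6, 5 doses have been given (aged 1τ, 2τ, 3τ, 4τ, 5τ).
C_trough = C₀ × (r + r² + … + r^5) = C₀ × r(1−r^5)/(1−r)
        = 10.38 × 0.3078 × (1 − 0.002763) / (1 − 0.3078) = 4.603 mg/L

4.60 mg/L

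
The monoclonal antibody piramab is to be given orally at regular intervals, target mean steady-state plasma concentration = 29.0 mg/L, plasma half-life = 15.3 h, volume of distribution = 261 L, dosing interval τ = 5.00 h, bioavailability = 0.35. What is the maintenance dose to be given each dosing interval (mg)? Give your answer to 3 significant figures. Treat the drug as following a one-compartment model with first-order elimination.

k = ln2 / t½ = 0.693147 / 15.3 = 0.04530 h⁻¹
CL = k × Vd = 0.04530 × 261 = 11.82 L/h
At steady state, F × (Dose/τ) = Css × CL.
Dose = Css × CL × τ / F = 29.0 × 11.82 × 5.00 / 0.35 = 4897 mg

4900 mg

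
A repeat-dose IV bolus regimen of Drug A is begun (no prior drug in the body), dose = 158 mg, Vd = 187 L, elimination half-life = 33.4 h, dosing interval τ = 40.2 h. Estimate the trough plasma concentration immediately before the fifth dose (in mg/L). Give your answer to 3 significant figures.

C₀ per dose = Dose / Vd = 158 / 187 = 0.8449 mg/L
k = ln2 / t½ = 0.693147 / 33.4 = 0.02075 h⁻¹
Fraction remaining after one interval: r = e^(−kτ) = e^(−0.02075 × 40.2) = 0.4342
Before dose 5, 4 doses have been given (aged 1τ, 2τ, 3τ, 4τ).
C_trough = C₀ × (r + r² + … + r^4) = C₀ × r(1−r^4)/(1−r)
        = 0.8449 × 0.4342 × (1 − 0.03554) / (1 − 0.4342) = 0.6253 mg/L

0.625 mg/L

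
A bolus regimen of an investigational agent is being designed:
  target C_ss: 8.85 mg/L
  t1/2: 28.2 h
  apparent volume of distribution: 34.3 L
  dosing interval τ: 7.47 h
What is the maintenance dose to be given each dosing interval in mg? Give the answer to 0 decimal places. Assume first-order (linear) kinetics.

56 mg

k = ln2 / t½ = 0.693147 / 28.2 = 0.02458 h⁻¹
CL = k × Vd = 0.02458 × 34.3 = 0.8431 L/h
At steady state, Dose/τ = Css × CL.
Dose = Css × CL × τ = 8.85 × 0.8431 × 7.47 = 55.74 mg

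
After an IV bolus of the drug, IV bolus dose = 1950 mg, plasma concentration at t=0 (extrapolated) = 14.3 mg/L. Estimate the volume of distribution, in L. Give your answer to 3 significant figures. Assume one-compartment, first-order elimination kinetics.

Vd = Dose / C₀ = 1950 / 14.3 = 136.4 L

136 L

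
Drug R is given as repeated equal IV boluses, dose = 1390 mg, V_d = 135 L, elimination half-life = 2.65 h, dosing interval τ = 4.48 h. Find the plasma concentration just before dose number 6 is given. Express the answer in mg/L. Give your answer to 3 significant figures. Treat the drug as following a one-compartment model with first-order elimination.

C₀ per dose = Dose / Vd = 1390 / 135 = 10.30 mg/L
k = ln2 / t½ = 0.693147 / 2.65 = 0.2616 h⁻¹
Fraction remaining after one interval: r = e^(−kτ) = e^(−0.2616 × 4.48) = 0.3098
Before dose 6, 5 doses have been given (aged 1τ, 2τ, 3τ, 4τ, 5τ).
C_trough = C₀ × (r + r² + … + r^5) = C₀ × r(1−r^5)/(1−r)
        = 10.30 × 0.3098 × (1 − 0.002854) / (1 − 0.3098) = 4.610 mg/L

4.61 mg/L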